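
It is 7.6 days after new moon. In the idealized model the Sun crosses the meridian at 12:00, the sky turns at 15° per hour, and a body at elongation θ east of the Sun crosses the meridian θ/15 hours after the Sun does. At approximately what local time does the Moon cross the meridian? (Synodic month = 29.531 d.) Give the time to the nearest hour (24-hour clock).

18:00

Elongation θ = 360° × 7.6/29.531 ≈ 92.6°.
At 15° of sky rotation per hour, 92.6° corresponds to a 6.18 h lag.
12:00 + 6.18 h ≈ 18:11 → 18:00 to the nearest hour.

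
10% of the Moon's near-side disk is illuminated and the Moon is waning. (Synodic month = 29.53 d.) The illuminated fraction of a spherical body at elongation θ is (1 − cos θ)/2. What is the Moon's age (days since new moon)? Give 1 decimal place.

26.5 days

cos θ = 1 − 2f = 0.800, giving a principal value of 36.9°.
Since the Moon is past full (waning), take the reflex angle: θ = 360° − 36.9° = 323.1°.
At 360°/29.53 d per day, 323.1° corresponds to 26.51 days.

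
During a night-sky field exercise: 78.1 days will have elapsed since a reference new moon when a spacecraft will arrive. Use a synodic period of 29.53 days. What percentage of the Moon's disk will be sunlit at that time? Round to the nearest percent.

78.1/29.53 = 2.645 lunations, so 2 complete cycles and 19.04 d into the next.
Elongation θ = 360° × 19.04/29.53 ≈ 232.1°.
With cos θ = (-0.614), the lit fraction is (1 − (-0.614))/2 ≈ 0.807, so 81%.

81%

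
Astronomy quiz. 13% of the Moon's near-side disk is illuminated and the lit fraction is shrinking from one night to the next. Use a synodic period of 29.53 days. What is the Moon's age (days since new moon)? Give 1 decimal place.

cos θ = 1 − 2f = 0.740, giving a principal value of 42.3°.
Waning ⇒ past full, so θ = 360° − 42.3° = 317.7°.
That fraction of the synodic month is 317.7/360 × 29.53 d ≈ 26.06 d.

26.1 days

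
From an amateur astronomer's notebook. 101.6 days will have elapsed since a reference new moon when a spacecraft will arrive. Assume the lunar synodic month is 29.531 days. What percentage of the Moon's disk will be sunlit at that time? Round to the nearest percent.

101.6/29.531 = 3.440 lunations, so 3 complete cycles and 13.01 d into the next.
The Moon has covered 13.01/29.531 of its cycle, so θ ≈ 360° × 13.01/29.531 = 158.6°.
cos 158.6° = (-0.931), so f = (1 − (-0.931))/2 = 0.965, so 97%.

97%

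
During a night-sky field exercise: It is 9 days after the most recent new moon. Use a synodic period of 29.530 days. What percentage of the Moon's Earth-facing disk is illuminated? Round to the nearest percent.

67%

Elongation θ = 360° × 9/29.530 ≈ 109.7°.
Illuminated fraction = (1 − cos 109.7°)/2 = (1 − (-0.337))/2 ≈ 0.669, so 67%.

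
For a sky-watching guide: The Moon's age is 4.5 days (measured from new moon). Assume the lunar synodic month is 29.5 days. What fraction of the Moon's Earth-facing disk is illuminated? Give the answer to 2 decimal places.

The Moon has covered 4.5/29.5 of its cycle, so θ ≈ 360° × 4.5/29.5 = 54.9°.
Illuminated fraction = (1 − cos 54.9°)/2 = (1 − 0.575)/2 ≈ 0.213.

0.21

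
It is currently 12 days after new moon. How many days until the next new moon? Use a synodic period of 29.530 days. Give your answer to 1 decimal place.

One full lunation from the last new moon is 29.530 d; remaining = 29.530 − 12 = 17.530 d.

17.5 days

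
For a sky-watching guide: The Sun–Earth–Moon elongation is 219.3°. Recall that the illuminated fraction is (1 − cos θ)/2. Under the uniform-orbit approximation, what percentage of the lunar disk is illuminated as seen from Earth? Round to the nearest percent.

89%

Half-versine of 219.3°: (1 − (-0.774))/2 = 0.887, i.e. 89%.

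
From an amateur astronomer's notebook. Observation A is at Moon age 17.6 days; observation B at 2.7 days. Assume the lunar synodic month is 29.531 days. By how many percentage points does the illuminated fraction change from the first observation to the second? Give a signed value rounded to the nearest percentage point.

-83 pp

θ₁ = 360° × 17.6/29.531 = 214.6°, f₁ = (1 − cos θ₁)/2 = 0.912.
θ₂ = 360° × 2.7/29.531 = 32.9°, f₂ = (1 − cos θ₂)/2 = 0.080.
Change = f₂ − f₁ = -0.832 → -83 percentage points.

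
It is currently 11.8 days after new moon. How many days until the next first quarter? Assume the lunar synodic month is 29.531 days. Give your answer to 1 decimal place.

First quarter occurs at elongation 90°, i.e. at age 29.531 × 90/360 = 7.383 d.
This lunation's first quarter (7.383 d) has passed, so add one period: 36.914 − 11.8 = 25.114 days.

25.1 days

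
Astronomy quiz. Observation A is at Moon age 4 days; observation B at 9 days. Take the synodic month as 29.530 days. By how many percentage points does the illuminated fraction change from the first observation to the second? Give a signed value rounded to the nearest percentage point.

+50 percentage points

θ₁ = 360° × 4/29.530 = 48.8°, f₁ = (1 − cos θ₁)/2 = 0.170.
θ₂ = 360° × 9/29.530 = 109.7°, f₂ = (1 − cos θ₂)/2 = 0.669.
Change = f₂ − f₁ = +0.498 → +50 percentage points.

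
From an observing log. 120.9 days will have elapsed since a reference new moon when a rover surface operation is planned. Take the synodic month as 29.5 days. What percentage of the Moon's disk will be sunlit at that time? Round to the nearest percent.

120.9 d spans 4 complete synodic months (4 × 29.5 = 118.00 d) plus 2.90 d.
The Moon has covered 2.90/29.5 of its cycle, so θ ≈ 360° × 2.90/29.5 = 35.4°.
cos 35.4° = 0.815, so f = (1 − 0.815)/2 = 0.092, so 9%.

9%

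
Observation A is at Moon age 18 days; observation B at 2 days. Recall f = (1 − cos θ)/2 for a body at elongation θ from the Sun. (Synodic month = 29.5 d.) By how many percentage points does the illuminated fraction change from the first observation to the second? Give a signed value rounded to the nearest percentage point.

-84 percentage points

First observation: θ = 360°·18/29.5 = 219.7°, so f = 0.885.
Second observation: θ = 24.4°, f = 0.045.
Δf = 0.045 − 0.885 = -0.840, i.e. -84 pp.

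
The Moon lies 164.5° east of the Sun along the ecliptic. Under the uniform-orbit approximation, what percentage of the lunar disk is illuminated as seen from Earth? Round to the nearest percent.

cos 164.5° = (-0.964), so f = (1 − (-0.964))/2 = 0.982, i.e. 98%.

98%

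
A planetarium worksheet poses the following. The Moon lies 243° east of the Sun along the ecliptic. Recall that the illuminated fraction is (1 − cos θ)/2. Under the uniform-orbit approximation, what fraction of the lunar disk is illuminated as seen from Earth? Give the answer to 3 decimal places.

0.727

cos 243° = (-0.454), so f = (1 − (-0.454))/2 = 0.727.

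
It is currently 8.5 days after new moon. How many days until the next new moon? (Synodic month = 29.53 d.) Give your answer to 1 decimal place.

21.0 days

One full lunation from the last new moon is 29.53 d; remaining = 29.53 − 8.5 = 21.030 d.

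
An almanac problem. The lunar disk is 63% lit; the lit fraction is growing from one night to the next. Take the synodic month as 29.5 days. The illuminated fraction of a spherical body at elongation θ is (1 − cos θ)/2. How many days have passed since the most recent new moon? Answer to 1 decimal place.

8.6 days

From f = (1 − cos θ)/2: cos θ = 1 − 2×0.63 = -0.260; arccos → 105.1°.
The Moon is waxing (0°–180°), so θ = 105.1° directly.
That fraction of the synodic month is 105.1/360 × 29.5 d ≈ 8.61 d.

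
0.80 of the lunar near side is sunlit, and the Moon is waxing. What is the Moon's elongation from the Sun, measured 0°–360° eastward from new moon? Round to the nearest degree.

Invert f = (1 − cos θ)/2 to get cos θ = 1 − 2(0.80) = -0.600, hence θ₀ = arccos -0.600 = 126.9°.
Before full moon the principal value applies: θ = 126.9°.

127°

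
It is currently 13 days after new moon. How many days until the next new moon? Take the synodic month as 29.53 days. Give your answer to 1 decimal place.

One full lunation from the last new moon is 29.53 d; remaining = 29.53 − 13 = 16.530 d.

16.5 days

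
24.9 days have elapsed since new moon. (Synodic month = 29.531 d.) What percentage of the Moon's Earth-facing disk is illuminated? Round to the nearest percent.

22%

Phase angle: θ = 360°·(24.9 d)/(29.531 d) = 303.5°.
cos 303.5° = 0.553, so f = (1 − 0.553)/2 = 0.224, so 22%.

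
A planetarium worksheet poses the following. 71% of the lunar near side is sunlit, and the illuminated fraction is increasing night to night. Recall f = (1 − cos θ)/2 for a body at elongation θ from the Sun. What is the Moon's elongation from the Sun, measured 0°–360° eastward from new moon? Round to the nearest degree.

From f = (1 − cos θ)/2: cos θ = 1 − 2×0.71 = -0.420; arccos → 114.8°.
Waxing ⇒ before full, so θ = 114.8°.

115°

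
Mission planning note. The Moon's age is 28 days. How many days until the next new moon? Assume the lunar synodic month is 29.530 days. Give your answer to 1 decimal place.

One full lunation from the last new moon is 29.530 d; remaining = 29.530 − 28 = 1.530 d.

1.5 days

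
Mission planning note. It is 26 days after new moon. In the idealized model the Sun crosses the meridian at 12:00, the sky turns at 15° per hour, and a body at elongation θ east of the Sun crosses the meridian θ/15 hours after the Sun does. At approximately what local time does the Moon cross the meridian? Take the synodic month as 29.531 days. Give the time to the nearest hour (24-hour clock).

The Moon has covered 26/29.531 of its cycle, so θ ≈ 360° × 26/29.531 = 317.0°.
Delay after the Sun = 317.0° / (15°/h) ≈ 21.13 h.
12:00 + 21.13 h ≈ 09:08 → 09:00 to the nearest hour.

09:00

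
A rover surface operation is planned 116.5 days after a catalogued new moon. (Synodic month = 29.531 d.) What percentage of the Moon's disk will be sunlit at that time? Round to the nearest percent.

116.5 d spans 3 complete synodic months (3 × 29.531 = 88.59 d) plus 27.91 d.
Elongation θ = 360° × 27.91/29.531 ≈ 340.2°.
With cos θ = 0.941, the lit fraction is (1 − 0.941)/2 ≈ 0.030, so 3%.

3%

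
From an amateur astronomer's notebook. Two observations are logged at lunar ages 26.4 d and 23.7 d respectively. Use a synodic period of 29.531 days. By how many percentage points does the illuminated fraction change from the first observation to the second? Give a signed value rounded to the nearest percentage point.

+23 percentage points

First observation: θ = 360°·26.4/29.531 = 321.8°, so f = 0.107.
Second observation: θ = 288.9°, f = 0.338.
Δf = 0.338 − 0.107 = +0.231, i.e. +23 pp.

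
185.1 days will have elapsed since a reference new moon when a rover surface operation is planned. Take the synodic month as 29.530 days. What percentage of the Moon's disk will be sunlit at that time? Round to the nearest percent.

185.1/29.530 = 6.268 lunations, so 6 complete cycles and 7.92 d into the next.
The Moon has covered 7.92/29.530 of its cycle, so θ ≈ 360° × 7.92/29.530 = 96.6°.
With cos θ = (-0.114), the lit fraction is (1 − (-0.114))/2 ≈ 0.557, so 56%.

56%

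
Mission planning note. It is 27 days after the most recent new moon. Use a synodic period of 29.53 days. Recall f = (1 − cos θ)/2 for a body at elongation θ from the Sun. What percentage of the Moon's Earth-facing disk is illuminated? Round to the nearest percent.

7%

Elongation θ = 360° × 27/29.53 ≈ 329.2°.
With cos θ = 0.859, the lit fraction is (1 − 0.859)/2 ≈ 0.071, so 7%.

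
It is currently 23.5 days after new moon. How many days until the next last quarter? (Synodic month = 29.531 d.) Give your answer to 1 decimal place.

Last quarter is 0.75 of the way through the cycle: age 0.75 × 29.531 = 22.148 d.
Already past this cycle's last quarter; the next is at 22.148 + 29.531 = 51.679 d, so 51.679 − 23.5 = 28.179 days.

28.2 days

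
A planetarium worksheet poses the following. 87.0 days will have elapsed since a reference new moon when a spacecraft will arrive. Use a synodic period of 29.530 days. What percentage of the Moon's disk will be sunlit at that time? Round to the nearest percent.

Reduce mod P: 87.0 − 2×29.530 = 27.94 d into the current lunation.
The Moon has covered 27.94/29.530 of its cycle, so θ ≈ 360° × 27.94/29.530 = 340.6°.
With cos θ = 0.943, the lit fraction is (1 − 0.943)/2 ≈ 0.028, so 3%.

3%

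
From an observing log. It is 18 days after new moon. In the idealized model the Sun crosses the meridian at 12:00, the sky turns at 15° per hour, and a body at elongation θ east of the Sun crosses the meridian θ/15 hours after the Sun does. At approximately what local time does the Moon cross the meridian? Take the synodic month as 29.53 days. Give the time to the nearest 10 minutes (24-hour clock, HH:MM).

02:40

The Moon has covered 18/29.53 of its cycle, so θ ≈ 360° × 18/29.53 = 219.4°.
At 15° of sky rotation per hour, 219.4° corresponds to a 14.63 h lag.
12:00 + 14.629 h ≈ 02:38 → 02:40 to the nearest ten minutes.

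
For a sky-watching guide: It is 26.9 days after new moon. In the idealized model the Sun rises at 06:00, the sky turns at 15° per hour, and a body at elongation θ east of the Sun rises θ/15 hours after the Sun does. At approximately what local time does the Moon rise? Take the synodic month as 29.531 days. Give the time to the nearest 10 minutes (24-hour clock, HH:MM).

The Moon has covered 26.9/29.531 of its cycle, so θ ≈ 360° × 26.9/29.531 = 327.9°.
Delay after the Sun = 327.9° / (15°/h) ≈ 21.86 h.
06:00 + 21.862 h ≈ 03:52 → 03:50 to the nearest ten minutes.

03:50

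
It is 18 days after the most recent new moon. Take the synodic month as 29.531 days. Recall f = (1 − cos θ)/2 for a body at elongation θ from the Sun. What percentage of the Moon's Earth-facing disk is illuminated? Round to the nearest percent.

Phase angle: θ = 360°·(18 d)/(29.531 d) = 219.4°.
With cos θ = (-0.772), the lit fraction is (1 − (-0.772))/2 ≈ 0.886, so 89%.

89%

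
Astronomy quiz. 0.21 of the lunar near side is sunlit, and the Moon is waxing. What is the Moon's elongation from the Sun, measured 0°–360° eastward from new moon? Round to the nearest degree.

55°

cos θ = 1 − 2f = 0.580, giving a principal value of 54.5°.
The Moon is waxing (0°–180°), so θ = 54.5° directly.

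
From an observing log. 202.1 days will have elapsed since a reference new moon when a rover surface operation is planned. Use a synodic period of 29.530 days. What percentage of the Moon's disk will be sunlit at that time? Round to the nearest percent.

202.1 d spans 6 complete synodic months (6 × 29.530 = 177.18 d) plus 24.92 d.
The Moon has covered 24.92/29.530 of its cycle, so θ ≈ 360° × 24.92/29.530 = 303.8°.
cos 303.8° = 0.556, so f = (1 − 0.556)/2 = 0.222, so 22%.

22%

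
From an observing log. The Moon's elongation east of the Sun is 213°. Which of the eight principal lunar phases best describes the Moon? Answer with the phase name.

The waning gibbous sector spans roughly 202°–248°; 213° falls inside it.

waning gibbous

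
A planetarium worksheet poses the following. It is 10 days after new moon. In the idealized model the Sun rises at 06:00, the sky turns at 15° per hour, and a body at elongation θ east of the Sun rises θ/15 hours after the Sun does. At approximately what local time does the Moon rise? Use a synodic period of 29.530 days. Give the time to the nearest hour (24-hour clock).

14:00

The Moon has covered 10/29.530 of its cycle, so θ ≈ 360° × 10/29.530 = 121.9°.
At 15° of sky rotation per hour, 121.9° corresponds to a 8.13 h lag.
06:00 + 8.13 h ≈ 14:08 → 14:00 to the nearest hour.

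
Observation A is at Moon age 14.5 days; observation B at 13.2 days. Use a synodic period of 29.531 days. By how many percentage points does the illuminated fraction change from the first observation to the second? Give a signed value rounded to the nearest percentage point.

θ₁ = 360° × 14.5/29.531 = 176.8°, f₁ = (1 − cos θ₁)/2 = 0.999.
θ₂ = 360° × 13.2/29.531 = 160.9°, f₂ = (1 − cos θ₂)/2 = 0.973.
Change = f₂ − f₁ = -0.027 → -3 percentage points.

-3 percentage points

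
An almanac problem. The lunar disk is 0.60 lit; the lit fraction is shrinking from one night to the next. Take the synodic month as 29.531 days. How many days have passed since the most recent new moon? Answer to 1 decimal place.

From f = (1 − cos θ)/2: cos θ = 1 − 2×0.60 = -0.200; arccos → 101.5°.
A waning Moon lies in 180°–360°, so θ = 360° − 101.5° = 258.5°.
Age = 29.531 × 258.5°/360° ≈ 21.20 days.

21.2 days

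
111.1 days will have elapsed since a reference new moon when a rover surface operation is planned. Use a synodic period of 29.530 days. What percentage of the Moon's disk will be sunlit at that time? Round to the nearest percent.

Reduce mod P: 111.1 − 3×29.530 = 22.51 d into the current lunation.
The Moon has covered 22.51/29.530 of its cycle, so θ ≈ 360° × 22.51/29.530 = 274.4°.
With cos θ = 0.077, the lit fraction is (1 − 0.077)/2 ≈ 0.461, so 46%.

46%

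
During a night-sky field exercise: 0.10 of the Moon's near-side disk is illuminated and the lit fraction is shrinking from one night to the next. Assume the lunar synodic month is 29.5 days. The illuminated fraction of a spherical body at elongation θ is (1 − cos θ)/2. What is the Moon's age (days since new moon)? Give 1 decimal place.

From f = (1 − cos θ)/2: cos θ = 1 − 2×0.10 = 0.800; arccos → 36.9°.
A waning Moon lies in 180°–360°, so θ = 360° − 36.9° = 323.1°.
At 360°/29.5 d per day, 323.1° corresponds to 26.48 days.

26.5 days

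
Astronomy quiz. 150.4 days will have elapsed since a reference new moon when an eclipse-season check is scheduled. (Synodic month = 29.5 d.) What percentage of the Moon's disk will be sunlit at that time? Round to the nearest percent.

9%

Reduce mod P: 150.4 − 5×29.5 = 2.90 d into the current lunation.
Phase angle: θ = 360°·(2.90 d)/(29.5 d) = 35.4°.
cos 35.4° = 0.815, so f = (1 − 0.815)/2 = 0.092, so 9%.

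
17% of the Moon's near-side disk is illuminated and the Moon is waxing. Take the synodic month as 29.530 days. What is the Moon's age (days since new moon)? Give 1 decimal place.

4.0 days

From f = (1 − cos θ)/2: cos θ = 1 − 2×0.17 = 0.660; arccos → 48.7°.
Waxing ⇒ before full, so θ = 48.7°.
Age = 29.530 × 48.7°/360° ≈ 3.99 days.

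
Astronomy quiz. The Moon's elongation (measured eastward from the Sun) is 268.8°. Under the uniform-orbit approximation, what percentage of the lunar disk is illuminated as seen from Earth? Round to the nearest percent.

51%

cos 268.8° = (-0.021), so f = (1 − (-0.021))/2 = 0.510, i.e. 51%.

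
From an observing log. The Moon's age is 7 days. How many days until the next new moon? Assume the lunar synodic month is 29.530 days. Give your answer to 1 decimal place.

22.5 days

The next new moon completes the synodic month: 29.530 − 7 = 22.530 days.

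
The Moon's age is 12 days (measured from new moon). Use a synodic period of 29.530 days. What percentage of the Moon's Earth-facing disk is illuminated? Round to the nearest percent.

Elongation θ = 360° × 12/29.530 ≈ 146.3°.
Illuminated fraction = (1 − cos 146.3°)/2 = (1 − (-0.832))/2 ≈ 0.916, so 92%.

92%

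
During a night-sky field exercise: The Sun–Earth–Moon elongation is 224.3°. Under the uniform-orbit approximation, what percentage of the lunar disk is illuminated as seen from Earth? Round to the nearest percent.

cos 224.3° = (-0.716), so f = (1 − (-0.716))/2 = 0.858, i.e. 86%.

86%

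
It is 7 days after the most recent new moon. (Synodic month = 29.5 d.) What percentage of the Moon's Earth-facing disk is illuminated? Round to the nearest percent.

The Moon has covered 7/29.5 of its cycle, so θ ≈ 360° × 7/29.5 = 85.4°.
cos 85.4° = 0.080, so f = (1 − 0.080)/2 = 0.460, so 46%.

46%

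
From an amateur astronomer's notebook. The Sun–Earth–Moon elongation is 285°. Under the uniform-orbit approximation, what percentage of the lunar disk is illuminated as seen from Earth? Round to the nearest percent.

37%

Half-versine of 285°: (1 − 0.259)/2 = 0.371, i.e. 37%.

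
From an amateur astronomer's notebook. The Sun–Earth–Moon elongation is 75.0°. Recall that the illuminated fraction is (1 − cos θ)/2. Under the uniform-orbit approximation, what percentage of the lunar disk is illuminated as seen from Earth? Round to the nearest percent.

Half-versine of 75.0°: (1 − 0.259)/2 = 0.371, i.e. 37%.

37%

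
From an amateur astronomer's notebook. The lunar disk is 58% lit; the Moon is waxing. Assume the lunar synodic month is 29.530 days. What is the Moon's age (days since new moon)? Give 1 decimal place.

8.1 days

cos θ = 1 − 2f = -0.160, giving a principal value of 99.2°.
Before full moon the principal value applies: θ = 99.2°.
Age = 29.530 × 99.2°/360° ≈ 8.14 days.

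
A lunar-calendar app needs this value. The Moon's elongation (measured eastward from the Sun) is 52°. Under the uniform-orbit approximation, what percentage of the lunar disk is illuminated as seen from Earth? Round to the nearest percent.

f = (1 − cos 52°)/2 = (1 − 0.616)/2 ≈ 0.192, i.e. 19%.

19%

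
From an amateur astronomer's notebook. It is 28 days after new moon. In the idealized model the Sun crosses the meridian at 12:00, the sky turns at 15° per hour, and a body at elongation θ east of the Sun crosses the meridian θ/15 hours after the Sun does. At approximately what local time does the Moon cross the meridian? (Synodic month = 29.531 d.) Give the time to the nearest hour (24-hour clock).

11:00

Elongation θ = 360° × 28/29.531 ≈ 341.3°.
The Moon trails the Sun by θ/15 = 341.3/15 ≈ 22.76 hours.
12:00 + 22.76 h ≈ 10:45 → 11:00 to the nearest hour.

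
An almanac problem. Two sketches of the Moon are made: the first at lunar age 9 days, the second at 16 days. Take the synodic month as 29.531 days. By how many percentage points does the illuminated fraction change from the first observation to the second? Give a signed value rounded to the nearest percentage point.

+31 pp

First observation: θ = 360°·9/29.531 = 109.7°, so f = 0.669.
Second observation: θ = 195.0°, f = 0.983.
Δf = 0.983 − 0.669 = +0.314, i.e. +31 pp.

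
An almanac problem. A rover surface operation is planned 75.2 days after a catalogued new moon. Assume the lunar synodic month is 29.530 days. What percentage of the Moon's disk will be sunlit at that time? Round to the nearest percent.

98%

75.2/29.530 = 2.547 lunations, so 2 complete cycles and 16.14 d into the next.
Elongation θ = 360° × 16.14/29.530 ≈ 196.8°.
With cos θ = (-0.958), the lit fraction is (1 − (-0.958))/2 ≈ 0.979, so 98%.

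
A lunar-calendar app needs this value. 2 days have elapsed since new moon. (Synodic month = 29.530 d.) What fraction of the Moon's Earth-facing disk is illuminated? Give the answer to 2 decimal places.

0.04

Phase angle: θ = 360°·(2 d)/(29.530 d) = 24.4°.
With cos θ = 0.911, the lit fraction is (1 − 0.911)/2 ≈ 0.045.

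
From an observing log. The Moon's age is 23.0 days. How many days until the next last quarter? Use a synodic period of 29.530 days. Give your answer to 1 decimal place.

Last quarter is 0.75 of the way through the cycle: age 0.75 × 29.530 = 22.148 d.
Already past this cycle's last quarter; the next is at 22.148 + 29.530 = 51.678 d, so 51.678 − 23.0 = 28.678 days.

28.7 days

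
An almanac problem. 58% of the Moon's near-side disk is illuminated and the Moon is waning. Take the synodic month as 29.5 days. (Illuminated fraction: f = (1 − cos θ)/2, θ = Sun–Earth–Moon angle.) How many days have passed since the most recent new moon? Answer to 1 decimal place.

21.4 days

From f = (1 − cos θ)/2: cos θ = 1 − 2×0.58 = -0.160; arccos → 99.2°.
Waning ⇒ past full, so θ = 360° − 99.2° = 260.8°.
At 360°/29.5 d per day, 260.8° corresponds to 21.37 days.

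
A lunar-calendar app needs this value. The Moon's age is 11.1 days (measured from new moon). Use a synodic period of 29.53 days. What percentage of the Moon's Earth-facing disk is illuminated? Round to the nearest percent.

86%

Elongation θ = 360° × 11.1/29.53 ≈ 135.3°.
Illuminated fraction = (1 − cos 135.3°)/2 = (1 − (-0.711))/2 ≈ 0.856, so 86%.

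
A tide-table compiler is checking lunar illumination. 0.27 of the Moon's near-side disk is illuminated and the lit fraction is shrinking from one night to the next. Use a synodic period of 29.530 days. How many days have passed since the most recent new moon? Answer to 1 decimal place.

cos θ = 1 − 2f = 0.460, giving a principal value of 62.6°.
Since the Moon is past full (waning), take the reflex angle: θ = 360° − 62.6° = 297.4°.
That fraction of the synodic month is 297.4/360 × 29.530 d ≈ 24.39 d.

24.4 days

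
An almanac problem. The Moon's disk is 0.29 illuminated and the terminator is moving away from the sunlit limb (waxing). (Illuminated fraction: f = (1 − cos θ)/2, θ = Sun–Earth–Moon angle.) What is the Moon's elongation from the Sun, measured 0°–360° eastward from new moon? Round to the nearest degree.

65°

Invert f = (1 − cos θ)/2 to get cos θ = 1 − 2(0.29) = 0.420, hence θ₀ = arccos 0.420 = 65.2°.
Before full moon the principal value applies: θ = 65.2°.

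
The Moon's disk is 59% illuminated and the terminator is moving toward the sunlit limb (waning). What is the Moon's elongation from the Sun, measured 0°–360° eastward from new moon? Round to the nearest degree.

260°

cos θ = 1 − 2f = -0.180, giving a principal value of 100.4°.
Since the Moon is past full (waning), take the reflex angle: θ = 360° − 100.4° = 259.6°.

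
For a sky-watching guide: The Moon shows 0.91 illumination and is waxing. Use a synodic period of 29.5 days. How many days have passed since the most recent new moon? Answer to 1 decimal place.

11.9 days

cos θ = 1 − 2f = -0.820, giving a principal value of 145.1°.
Waxing ⇒ before full, so θ = 145.1°.
That fraction of the synodic month is 145.1/360 × 29.5 d ≈ 11.89 d.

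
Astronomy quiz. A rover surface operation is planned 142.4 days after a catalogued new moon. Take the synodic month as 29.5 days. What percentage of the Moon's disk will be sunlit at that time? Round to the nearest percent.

142.4 d spans 4 complete synodic months (4 × 29.5 = 118.00 d) plus 24.40 d.
Phase angle: θ = 360°·(24.40 d)/(29.5 d) = 297.8°.
cos 297.8° = 0.466, so f = (1 − 0.466)/2 = 0.267, so 27%.

27%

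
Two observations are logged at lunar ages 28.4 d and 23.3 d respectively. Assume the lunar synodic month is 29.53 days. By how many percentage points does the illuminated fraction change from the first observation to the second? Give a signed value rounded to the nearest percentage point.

+36 percentage points

θ₁ = 360° × 28.4/29.53 = 346.2°, f₁ = (1 − cos θ₁)/2 = 0.014.
θ₂ = 360° × 23.3/29.53 = 284.1°, f₂ = (1 − cos θ₂)/2 = 0.379.
Change = f₂ − f₁ = +0.364 → +36 percentage points.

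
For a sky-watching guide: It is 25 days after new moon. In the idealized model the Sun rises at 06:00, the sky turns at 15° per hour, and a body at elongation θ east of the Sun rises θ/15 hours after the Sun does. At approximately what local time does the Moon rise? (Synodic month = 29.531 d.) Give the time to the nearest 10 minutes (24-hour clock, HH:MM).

Phase angle: θ = 360°·(25 d)/(29.531 d) = 304.8°.
The Moon trails the Sun by θ/15 = 304.8/15 ≈ 20.32 hours.
06:00 + 20.318 h ≈ 02:19 → 02:20 to the nearest ten minutes.

02:20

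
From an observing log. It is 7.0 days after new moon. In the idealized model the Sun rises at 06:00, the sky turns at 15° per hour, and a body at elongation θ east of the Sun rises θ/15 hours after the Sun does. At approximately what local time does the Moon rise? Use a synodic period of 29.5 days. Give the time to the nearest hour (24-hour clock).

Phase angle: θ = 360°·(7.0 d)/(29.5 d) = 85.4°.
The Moon trails the Sun by θ/15 = 85.4/15 ≈ 5.69 hours.
06:00 + 5.69 h ≈ 11:42 → 12:00 to the nearest hour.

12:00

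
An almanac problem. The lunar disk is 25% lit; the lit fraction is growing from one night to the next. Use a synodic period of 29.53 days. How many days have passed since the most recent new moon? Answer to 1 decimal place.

4.9 days

Invert f = (1 − cos θ)/2 to get cos θ = 1 − 2(0.25) = 0.500, hence θ₀ = arccos 0.500 = 60.0°.
Before full moon the principal value applies: θ = 60.0°.
Age = 29.53 × 60.0°/360° ≈ 4.92 days.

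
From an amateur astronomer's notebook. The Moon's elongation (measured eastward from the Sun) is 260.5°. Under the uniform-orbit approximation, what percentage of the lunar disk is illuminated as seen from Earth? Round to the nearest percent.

58%

f = (1 − cos 260.5°)/2 = (1 − (-0.165))/2 ≈ 0.583, i.e. 58%.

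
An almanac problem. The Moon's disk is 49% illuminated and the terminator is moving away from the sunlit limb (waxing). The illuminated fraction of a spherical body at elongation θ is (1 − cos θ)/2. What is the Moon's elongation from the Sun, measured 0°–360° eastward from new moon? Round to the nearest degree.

89°

Invert f = (1 − cos θ)/2 to get cos θ = 1 − 2(0.49) = 0.020, hence θ₀ = arccos 0.020 = 88.9°.
The Moon is waxing (0°–180°), so θ = 88.9° directly.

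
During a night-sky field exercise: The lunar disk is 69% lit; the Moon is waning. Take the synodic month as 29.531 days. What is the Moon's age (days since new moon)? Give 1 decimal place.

20.3 days

cos θ = 1 − 2f = -0.380, giving a principal value of 112.3°.
Waning ⇒ past full, so θ = 360° − 112.3° = 247.7°.
That fraction of the synodic month is 247.7/360 × 29.531 d ≈ 20.32 d.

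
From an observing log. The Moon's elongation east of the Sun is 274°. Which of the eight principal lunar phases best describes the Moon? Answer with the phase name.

last quarter

274° lies in the last quarter sector of the 8-phase cycle.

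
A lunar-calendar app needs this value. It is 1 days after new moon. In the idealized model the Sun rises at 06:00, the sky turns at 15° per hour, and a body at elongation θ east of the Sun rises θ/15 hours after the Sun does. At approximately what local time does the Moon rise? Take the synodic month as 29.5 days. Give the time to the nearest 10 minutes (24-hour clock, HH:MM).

06:50

The Moon has covered 1/29.5 of its cycle, so θ ≈ 360° × 1/29.5 = 12.2°.
At 15° of sky rotation per hour, 12.2° corresponds to a 0.81 h lag.
06:00 + 0.814 h ≈ 06:49 → 06:50 to the nearest ten minutes.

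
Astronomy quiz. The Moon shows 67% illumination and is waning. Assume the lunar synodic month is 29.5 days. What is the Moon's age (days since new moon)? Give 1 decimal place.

20.5 days

From f = (1 − cos θ)/2: cos θ = 1 − 2×0.67 = -0.340; arccos → 109.9°.
Since the Moon is past full (waning), take the reflex angle: θ = 360° − 109.9° = 250.1°.
That fraction of the synodic month is 250.1/360 × 29.5 d ≈ 20.50 d.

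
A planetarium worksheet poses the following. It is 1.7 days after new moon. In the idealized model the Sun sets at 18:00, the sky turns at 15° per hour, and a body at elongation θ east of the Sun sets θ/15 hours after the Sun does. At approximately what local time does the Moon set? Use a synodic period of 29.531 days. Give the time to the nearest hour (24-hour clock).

19:00

Elongation θ = 360° × 1.7/29.531 ≈ 20.7°.
The Moon trails the Sun by θ/15 = 20.7/15 ≈ 1.38 hours.
18:00 + 1.38 h ≈ 19:23 → 19:00 to the nearest hour.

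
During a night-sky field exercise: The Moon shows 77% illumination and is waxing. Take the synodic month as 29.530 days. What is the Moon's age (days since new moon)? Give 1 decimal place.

From f = (1 − cos θ)/2: cos θ = 1 − 2×0.77 = -0.540; arccos → 122.7°.
Waxing ⇒ before full, so θ = 122.7°.
Age = 29.530 × 122.7°/360° ≈ 10.06 days.

10.1 days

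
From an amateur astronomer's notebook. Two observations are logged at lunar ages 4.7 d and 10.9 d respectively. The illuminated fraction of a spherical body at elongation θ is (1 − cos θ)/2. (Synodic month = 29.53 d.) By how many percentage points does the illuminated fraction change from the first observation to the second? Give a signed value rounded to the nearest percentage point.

First observation: θ = 360°·4.7/29.53 = 57.3°, so f = 0.230.
Second observation: θ = 132.9°, f = 0.840.
Δf = 0.840 − 0.230 = +0.610, i.e. +61 pp.

+61 percentage points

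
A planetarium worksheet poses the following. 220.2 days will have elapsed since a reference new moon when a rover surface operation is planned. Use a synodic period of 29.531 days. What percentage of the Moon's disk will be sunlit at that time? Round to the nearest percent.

220.2 d spans 7 complete synodic months (7 × 29.531 = 206.72 d) plus 13.48 d.
The Moon has covered 13.48/29.531 of its cycle, so θ ≈ 360° × 13.48/29.531 = 164.4°.
With cos θ = (-0.963), the lit fraction is (1 − (-0.963))/2 ≈ 0.982, so 98%.

98%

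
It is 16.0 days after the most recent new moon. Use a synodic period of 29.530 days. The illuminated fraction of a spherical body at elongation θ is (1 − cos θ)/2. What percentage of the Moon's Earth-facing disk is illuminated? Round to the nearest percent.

Elongation θ = 360° × 16.0/29.530 ≈ 195.1°.
cos 195.1° = (-0.966), so f = (1 − (-0.966))/2 = 0.983, so 98%.

98%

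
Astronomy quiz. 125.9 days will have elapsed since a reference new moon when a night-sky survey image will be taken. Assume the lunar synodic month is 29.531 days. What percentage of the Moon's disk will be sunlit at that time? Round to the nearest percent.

Reduce mod P: 125.9 − 4×29.531 = 7.78 d into the current lunation.
Phase angle: θ = 360°·(7.78 d)/(29.531 d) = 94.8°.
cos 94.8° = (-0.084), so f = (1 − (-0.084))/2 = 0.542, so 54%.

54%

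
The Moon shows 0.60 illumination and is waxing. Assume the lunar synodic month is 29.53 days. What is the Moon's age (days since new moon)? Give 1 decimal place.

8.3 days

Invert f = (1 − cos θ)/2 to get cos θ = 1 − 2(0.60) = -0.200, hence θ₀ = arccos -0.200 = 101.5°.
Waxing ⇒ before full, so θ = 101.5°.
At 360°/29.53 d per day, 101.5° corresponds to 8.33 days.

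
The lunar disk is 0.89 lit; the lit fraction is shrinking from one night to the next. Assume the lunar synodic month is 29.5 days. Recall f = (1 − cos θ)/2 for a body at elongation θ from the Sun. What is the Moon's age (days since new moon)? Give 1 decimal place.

17.9 days

Invert f = (1 − cos θ)/2 to get cos θ = 1 − 2(0.89) = -0.780, hence θ₀ = arccos -0.780 = 141.3°.
A waning Moon lies in 180°–360°, so θ = 360° − 141.3° = 218.7°.
At 360°/29.5 d per day, 218.7° corresponds to 17.92 days.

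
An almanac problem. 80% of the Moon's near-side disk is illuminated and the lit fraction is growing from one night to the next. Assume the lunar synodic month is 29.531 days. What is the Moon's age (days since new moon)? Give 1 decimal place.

cos θ = 1 − 2f = -0.600, giving a principal value of 126.9°.
Waxing ⇒ before full, so θ = 126.9°.
That fraction of the synodic month is 126.9/360 × 29.531 d ≈ 10.41 d.

10.4 days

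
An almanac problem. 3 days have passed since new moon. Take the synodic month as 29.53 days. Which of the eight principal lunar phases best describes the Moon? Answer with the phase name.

waxing crescent

At 3/29.53 of the cycle, θ ≈ 37° — the waxing crescent range.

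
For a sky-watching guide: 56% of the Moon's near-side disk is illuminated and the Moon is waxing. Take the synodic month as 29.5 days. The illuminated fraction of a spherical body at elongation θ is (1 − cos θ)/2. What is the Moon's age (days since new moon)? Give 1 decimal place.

cos θ = 1 − 2f = -0.120, giving a principal value of 96.9°.
Waxing ⇒ before full, so θ = 96.9°.
Age = 29.5 × 96.9°/360° ≈ 7.94 days.

7.9 days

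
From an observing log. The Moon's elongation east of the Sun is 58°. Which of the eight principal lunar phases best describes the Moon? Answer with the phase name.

The waxing crescent sector spans roughly 22°–68°; 58° falls inside it.

waxing crescent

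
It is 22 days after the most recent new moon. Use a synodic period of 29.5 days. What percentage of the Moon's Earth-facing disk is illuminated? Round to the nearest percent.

51%

Phase angle: θ = 360°·(22 d)/(29.5 d) = 268.5°.
With cos θ = (-0.027), the lit fraction is (1 − (-0.027))/2 ≈ 0.513, so 51%.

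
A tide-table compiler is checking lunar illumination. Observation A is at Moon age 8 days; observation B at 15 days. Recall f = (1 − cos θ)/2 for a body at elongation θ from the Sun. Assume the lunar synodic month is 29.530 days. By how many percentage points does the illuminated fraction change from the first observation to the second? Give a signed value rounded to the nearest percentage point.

+43 pp

First observation: θ = 360°·8/29.530 = 97.5°, so f = 0.566.
Second observation: θ = 182.9°, f = 0.999.
Δf = 0.999 − 0.566 = +0.434, i.e. +43 pp.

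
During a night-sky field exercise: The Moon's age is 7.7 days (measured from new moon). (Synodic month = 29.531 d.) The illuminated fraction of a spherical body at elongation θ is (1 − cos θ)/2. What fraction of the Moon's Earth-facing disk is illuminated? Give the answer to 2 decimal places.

0.53

The Moon has covered 7.7/29.531 of its cycle, so θ ≈ 360° × 7.7/29.531 = 93.9°.
cos 93.9° = (-0.067), so f = (1 − (-0.067))/2 = 0.534.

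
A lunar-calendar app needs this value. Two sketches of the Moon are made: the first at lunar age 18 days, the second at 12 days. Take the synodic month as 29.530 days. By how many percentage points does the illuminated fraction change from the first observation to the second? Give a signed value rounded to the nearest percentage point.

θ₁ = 360° × 18/29.530 = 219.4°, f₁ = (1 − cos θ₁)/2 = 0.886.
θ₂ = 360° × 12/29.530 = 146.3°, f₂ = (1 − cos θ₂)/2 = 0.916.
Change = f₂ − f₁ = +0.030 → +3 percentage points.

+3 percentage points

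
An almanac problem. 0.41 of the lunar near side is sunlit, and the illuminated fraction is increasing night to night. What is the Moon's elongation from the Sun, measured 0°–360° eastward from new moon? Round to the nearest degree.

80°

cos θ = 1 − 2f = 0.180, giving a principal value of 79.6°.
Before full moon the principal value applies: θ = 79.6°.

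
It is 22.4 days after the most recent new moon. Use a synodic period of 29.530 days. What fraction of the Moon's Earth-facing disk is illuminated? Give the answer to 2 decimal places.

The Moon has covered 22.4/29.530 of its cycle, so θ ≈ 360° × 22.4/29.530 = 273.1°.
cos 273.1° = 0.054, so f = (1 − 0.054)/2 = 0.473.

0.47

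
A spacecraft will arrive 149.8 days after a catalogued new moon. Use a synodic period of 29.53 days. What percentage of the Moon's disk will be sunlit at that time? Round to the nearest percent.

5%

149.8 d spans 5 complete synodic months (5 × 29.53 = 147.65 d) plus 2.15 d.
Phase angle: θ = 360°·(2.15 d)/(29.53 d) = 26.2°.
cos 26.2° = 0.897, so f = (1 − 0.897)/2 = 0.051, so 5%.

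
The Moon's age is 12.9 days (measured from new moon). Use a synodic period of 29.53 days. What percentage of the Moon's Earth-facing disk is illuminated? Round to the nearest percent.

96%

Elongation θ = 360° × 12.9/29.53 ≈ 157.3°.
cos 157.3° = (-0.922), so f = (1 − (-0.922))/2 = 0.961, so 96%.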